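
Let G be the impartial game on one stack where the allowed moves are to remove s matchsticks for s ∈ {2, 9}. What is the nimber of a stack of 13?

1

Compute g(0), g(1), … for moves {2, 9}:
g(0) = mex{} = 0
g(1) = mex{} = 0
g(2) = mex{0} = 1
g(3) = mex{0} = 1
g(4) = mex{1} = 0
g(5) = mex{1} = 0
g(6) = mex{0} = 1
g(7) = mex{0} = 1
g(8) = mex{1} = 0
g(9) = mex{0,1} = 2
g(10) = mex{0} = 1
g(11) = mex{1,2} = 0
g(12) = mex{1} = 0
g(13) = mex{0} = 1
So g(13) = 1.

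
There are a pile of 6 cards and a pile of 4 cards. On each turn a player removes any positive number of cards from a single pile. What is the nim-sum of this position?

2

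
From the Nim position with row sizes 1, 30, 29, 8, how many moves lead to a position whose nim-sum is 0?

Write each in binary and XOR column by column:
  00001  (1)
  11110  (30)
  11101  (29)
  01000  (8)
  -----
  01010  (10)
The overall nim-sum is X = 10. A row of size p has a winning move iff p XOR X < p (reduce it to p XOR X).
  1: 1 XOR 10 = 11 ≥ 1 — no move.
  30: 30 XOR 10 = 20 < 30 — winning move (to 20).
  29: 29 XOR 10 = 23 < 29 — winning move (to 23).
  8: 8 XOR 10 = 2 < 8 — winning move (to 2).
That gives 3 winning moves.

3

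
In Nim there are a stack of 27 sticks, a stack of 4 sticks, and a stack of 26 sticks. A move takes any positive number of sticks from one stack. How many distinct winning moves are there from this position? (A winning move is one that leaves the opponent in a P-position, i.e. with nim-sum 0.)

Nim-sum: 27 XOR 4 XOR 26 = 5.
The overall nim-sum is X = 5. A stack of size p has a winning move iff p XOR X < p (reduce it to p XOR X).
  27: 27 XOR 5 = 30 ≥ 27 — no move.
  4: 4 XOR 5 = 1 < 4 — winning move (to 1).
  26: 26 XOR 5 = 31 ≥ 26 — no move.
That gives 1 winning move.

1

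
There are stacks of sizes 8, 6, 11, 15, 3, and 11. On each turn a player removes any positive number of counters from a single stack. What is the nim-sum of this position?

2

Nim-sum: 8 XOR 6 XOR 11 XOR 15 XOR 3 XOR 11 = 2.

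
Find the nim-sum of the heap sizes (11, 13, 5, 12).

15

Compute the nim-sum pairwise:
11 ^ 13 = 6
6 ^ 5 = 3
3 ^ 12 = 15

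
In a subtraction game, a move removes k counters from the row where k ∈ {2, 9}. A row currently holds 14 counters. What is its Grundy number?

1

Grundy values for subtraction set {2, 9}:
k:     0  1  2  3  4  5  6  7  8  9 10 11 12 13 14
g(k):  0  0  1  1  0  0  1  1  0  2  1  0  0  1  1
So g(14) = 1.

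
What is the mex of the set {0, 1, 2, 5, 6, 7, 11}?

3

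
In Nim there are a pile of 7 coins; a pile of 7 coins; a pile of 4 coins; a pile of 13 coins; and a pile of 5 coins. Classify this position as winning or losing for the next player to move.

In binary:
  0111  (7)
  0111  (7)
  0100  (4)
  1101  (13)
  0101  (5)
  ----
  1100  (12)
The nim-sum is 12 ≠ 0, so this is an N-position: the player to move can win.

Winning position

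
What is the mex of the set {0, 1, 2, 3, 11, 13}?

4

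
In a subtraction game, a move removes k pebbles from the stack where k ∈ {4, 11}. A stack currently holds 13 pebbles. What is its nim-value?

1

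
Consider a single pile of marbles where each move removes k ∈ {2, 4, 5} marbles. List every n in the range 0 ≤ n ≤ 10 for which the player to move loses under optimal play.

Compute g(0), g(1), … for moves {2, 4, 5}:
g(0) = mex{} = 0
g(1) = mex{} = 0
g(2) = mex{0} = 1
g(3) = mex{0} = 1
g(4) = mex{0,1} = 2
g(5) = mex{0,1} = 2
g(6) = mex{0,1,2} = 3
g(7) = mex{1,2} = 0
g(8) = mex{1,2,3} = 0
g(9) = mex{0,2} = 1
g(10) = mex{0,2,3} = 1
The P-positions (g = 0) in 0..10 are 0, 1, 7, 8.

0, 1, 7, 8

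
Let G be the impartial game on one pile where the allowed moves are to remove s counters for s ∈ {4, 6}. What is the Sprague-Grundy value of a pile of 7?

1

Build the Grundy sequence with g(k) = mex{g(k−s) : s ∈ {4, 6}, s ≤ k}:
g(0) = mex{} = 0
g(1) = mex{} = 0
g(2) = mex{} = 0
g(3) = mex{} = 0
g(4) = mex{0} = 1
g(5) = mex{0} = 1
g(6) = mex{0} = 1
g(7) = mex{0} = 1
So g(7) = 1.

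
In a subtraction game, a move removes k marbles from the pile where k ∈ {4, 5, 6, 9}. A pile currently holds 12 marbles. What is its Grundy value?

3

Compute g(0), g(1), … for moves {4, 5, 6, 9}:
k:     0  1  2  3  4  5  6  7  8  9 10 11 12
g(k):  0  0  0  0  1  1  1  1  2  2  2  2  3
So g(12) = 3.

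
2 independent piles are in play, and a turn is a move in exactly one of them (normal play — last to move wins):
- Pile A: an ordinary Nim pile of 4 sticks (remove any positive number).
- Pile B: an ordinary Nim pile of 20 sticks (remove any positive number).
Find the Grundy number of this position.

16

Pile A is a plain Nim pile of size 4, so its Grundy value is 4.
Pile B is a plain Nim pile of size 20, so its Grundy value is 20.
The value of a disjunctive sum is the nim-sum of the parts.
Combined value = 4 XOR 20 = 16.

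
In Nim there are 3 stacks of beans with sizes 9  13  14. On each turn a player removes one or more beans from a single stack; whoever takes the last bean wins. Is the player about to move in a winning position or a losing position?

Winning position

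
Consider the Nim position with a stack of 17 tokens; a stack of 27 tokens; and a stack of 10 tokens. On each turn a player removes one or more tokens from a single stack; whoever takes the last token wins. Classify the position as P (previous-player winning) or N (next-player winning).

P-position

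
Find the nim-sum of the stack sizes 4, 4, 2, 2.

0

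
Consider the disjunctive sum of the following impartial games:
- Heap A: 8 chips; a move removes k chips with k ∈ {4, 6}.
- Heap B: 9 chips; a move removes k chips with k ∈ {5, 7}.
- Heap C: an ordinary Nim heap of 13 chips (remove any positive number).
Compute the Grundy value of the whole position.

14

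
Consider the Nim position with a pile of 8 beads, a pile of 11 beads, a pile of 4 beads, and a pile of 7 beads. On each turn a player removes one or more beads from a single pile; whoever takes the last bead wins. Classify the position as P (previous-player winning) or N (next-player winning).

P-position

Bitwise XOR of the heap sizes:
  1000  (8)
  1011  (11)
  0100  (4)
  0111  (7)
  ----
  0000  (0)
The nim-sum is 0, so this is a P-position: the player to move is in a losing position under optimal play.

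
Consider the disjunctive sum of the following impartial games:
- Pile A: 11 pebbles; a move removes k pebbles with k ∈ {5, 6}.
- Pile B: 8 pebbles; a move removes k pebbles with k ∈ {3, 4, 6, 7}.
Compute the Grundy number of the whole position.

Grundy values for pile A (subtraction set {5, 6}):
g(0) = mex{} = 0
g(1) = mex{} = 0
g(2) = mex{} = 0
g(3) = mex{} = 0
g(4) = mex{} = 0
g(5) = mex{0} = 1
g(6) = mex{0} = 1
g(7) = mex{0} = 1
g(8) = mex{0} = 1
g(9) = mex{0} = 1
g(10) = mex{0,1} = 2
g(11) = mex{1} = 0
So g(11) = 0.
Build the Grundy sequence for pile B with g(k) = mex{g(k−s) : s ∈ {3, 4, 6, 7}, s ≤ k}:
k:     0  1  2  3  4  5  6  7  8
g(k):  0  0  0  1  1  1  2  2  2
So g(8) = 2.
By the Sprague-Grundy theorem, the Grundy value of a sum of independent games is the XOR of the component values.
Combined value = 0 XOR 2 = 2.

2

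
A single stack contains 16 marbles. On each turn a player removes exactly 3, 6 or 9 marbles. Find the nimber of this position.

Grundy values for subtraction set {3, 6, 9}:
k:     0  1  2  3  4  5  6  7  8  9 10 11 12 13 14 15 16
g(k):  0  0  0  1  1  1  2  2  2  3  3  3  0  0  0  1  1
So g(16) = 1.

1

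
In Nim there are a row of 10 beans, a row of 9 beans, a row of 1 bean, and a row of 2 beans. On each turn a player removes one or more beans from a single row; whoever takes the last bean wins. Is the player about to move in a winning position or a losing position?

Bitwise XOR of the heap sizes:
  1010  (10)
  1001  (9)
  0001  (1)
  0010  (2)
  ----
  0000  (0)
The nim-sum is 0, so this is a P-position: the player to move is in a losing position under optimal play.

Losing position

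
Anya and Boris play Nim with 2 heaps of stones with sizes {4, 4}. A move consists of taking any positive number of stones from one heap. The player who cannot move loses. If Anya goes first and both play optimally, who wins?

Boris wins

Compute the nim-sum pairwise:
4 ⊕ 4 = 0
The nim-sum is 0, so this is a P-position: the player to move is in a losing position under optimal play; Anya is about to move from it and so loses — Boris wins.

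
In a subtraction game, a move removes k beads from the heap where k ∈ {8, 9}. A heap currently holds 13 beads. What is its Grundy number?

1

Compute g(0), g(1), … for moves {8, 9}:
g(0) = mex{} = 0
g(1) = mex{} = 0
g(2) = mex{} = 0
g(3) = mex{} = 0
g(4) = mex{} = 0
g(5) = mex{} = 0
g(6) = mex{} = 0
g(7) = mex{} = 0
g(8) = mex{0} = 1
g(9) = mex{0} = 1
g(10) = mex{0} = 1
g(11) = mex{0} = 1
g(12) = mex{0} = 1
g(13) = mex{0} = 1
So g(13) = 1.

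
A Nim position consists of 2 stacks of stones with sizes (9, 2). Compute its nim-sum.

11

Compute the nim-sum pairwise:
9 ^ 2 = 11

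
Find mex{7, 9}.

0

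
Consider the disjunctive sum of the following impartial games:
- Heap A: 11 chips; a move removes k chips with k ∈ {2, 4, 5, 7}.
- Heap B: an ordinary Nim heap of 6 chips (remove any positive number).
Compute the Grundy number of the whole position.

7

Grundy values for heap A (subtraction set {2, 4, 5, 7}):
k:     0  1  2  3  4  5  6  7  8  9 10 11
g(k):  0  0  1  1  2  2  3  3  4  0  0  1
So g(11) = 1.
Heap B is a plain Nim heap of size 6, so its Grundy value is 6.
By the Sprague-Grundy theorem, the Grundy value of a sum of independent games is the XOR of the component values.
Combined value = 1 ⊕ 6 = 7.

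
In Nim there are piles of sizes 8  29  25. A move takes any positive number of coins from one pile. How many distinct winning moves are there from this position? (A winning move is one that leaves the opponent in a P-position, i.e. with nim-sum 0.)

Compute the nim-sum pairwise:
8 ^ 29 = 21
21 ^ 25 = 12
The overall nim-sum is X = 12. A pile of size p has a winning move iff p XOR X < p (reduce it to p XOR X).
  8: 8 XOR 12 = 4 < 8 — winning move (to 4).
  29: 29 XOR 12 = 17 < 29 — winning move (to 17).
  25: 25 XOR 12 = 21 < 25 — winning move (to 21).
That gives 3 winning moves.

3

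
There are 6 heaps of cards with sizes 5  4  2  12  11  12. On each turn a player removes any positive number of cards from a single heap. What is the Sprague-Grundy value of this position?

Nim-sum: 5 ^ 4 ^ 2 ^ 12 ^ 11 ^ 12 = 8.

8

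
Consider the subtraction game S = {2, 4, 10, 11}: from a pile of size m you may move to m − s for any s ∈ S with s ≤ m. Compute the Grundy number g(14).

Build the Grundy sequence with g(k) = mex{g(k−s) : s ∈ {2, 4, 10, 11}, s ≤ k}:
g(0) = mex{} = 0
g(1) = mex{} = 0
g(2) = mex{0} = 1
g(3) = mex{0} = 1
g(4) = mex{0,1} = 2
g(5) = mex{0,1} = 2
g(6) = mex{1,2} = 0
g(7) = mex{1,2} = 0
g(8) = mex{0,2} = 1
g(9) = mex{0,2} = 1
g(10) = mex{0,1} = 2
g(11) = mex{0,1} = 2
g(12) = mex{0,1,2} = 3
g(13) = mex{1,2} = 0
g(14) = mex{1,2,3} = 0
So g(14) = 0.

0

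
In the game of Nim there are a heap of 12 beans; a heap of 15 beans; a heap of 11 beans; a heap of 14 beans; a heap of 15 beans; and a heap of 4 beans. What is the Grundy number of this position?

13

Compute the nim-sum pairwise:
12 XOR 15 = 3
3 XOR 11 = 8
8 XOR 14 = 6
6 XOR 15 = 9
9 XOR 4 = 13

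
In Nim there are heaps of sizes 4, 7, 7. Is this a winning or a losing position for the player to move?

Compute the nim-sum pairwise:
4 ⊕ 7 = 3
3 ⊕ 7 = 4
The nim-sum is 4 ≠ 0, so this is an N-position: the player to move can win.

Winning position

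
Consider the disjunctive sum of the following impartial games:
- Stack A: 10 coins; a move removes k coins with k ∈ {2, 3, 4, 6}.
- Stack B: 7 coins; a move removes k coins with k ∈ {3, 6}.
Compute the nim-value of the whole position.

3

For stack A, compute g(0), g(1), … with moves {2, 3, 4, 6}:
g(0) = mex{} = 0
g(1) = mex{} = 0
g(2) = mex{0} = 1
g(3) = mex{0} = 1
g(4) = mex{0,1} = 2
g(5) = mex{0,1} = 2
g(6) = mex{0,1,2} = 3
g(7) = mex{0,1,2} = 3
g(8) = mex{1,2,3} = 0
g(9) = mex{1,2,3} = 0
g(10) = mex{0,2,3} = 1
So g(10) = 1.
Grundy values for stack B (subtraction set {3, 6}):
g(0) = mex{} = 0
g(1) = mex{} = 0
g(2) = mex{} = 0
g(3) = mex{0} = 1
g(4) = mex{0} = 1
g(5) = mex{0} = 1
g(6) = mex{0,1} = 2
g(7) = mex{0,1} = 2
So g(7) = 2.
By the Sprague-Grundy theorem, the Grundy value of a sum of independent games is the XOR of the component values.
Combined value = 1 XOR 2 = 3.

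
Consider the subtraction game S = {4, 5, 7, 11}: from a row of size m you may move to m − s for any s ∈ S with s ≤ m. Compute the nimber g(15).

Build the Grundy sequence with g(k) = mex{g(k−s) : s ∈ {4, 5, 7, 11}, s ≤ k}:
k:     0  1  2  3  4  5  6  7  8  9 10 11 12 13 14 15
g(k):  0  0  0  0  1  1  1  1  2  2  2  2  3  3  3  0
So g(15) = 0.

0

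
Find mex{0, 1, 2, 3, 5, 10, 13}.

The values 0, 1, 2, 3 are all present; 4 is the first non-negative integer missing from the set.

4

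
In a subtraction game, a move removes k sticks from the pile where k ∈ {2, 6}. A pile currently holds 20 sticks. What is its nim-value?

Grundy values for subtraction set {2, 6}:
k:     0  1  2  3  4  5  6  7  8  9 10 11 12 13 14 15 16 17 18 19 20
g(k):  0  0  1  1  0  0  1  1  0  0  1  1  0  0  1  1  0  0  1  1  0
So g(20) = 0.

0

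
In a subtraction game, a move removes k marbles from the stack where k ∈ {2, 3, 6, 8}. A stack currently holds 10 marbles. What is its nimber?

Build the Grundy sequence with g(k) = mex{g(k−s) : s ∈ {2, 3, 6, 8}, s ≤ k}:
g(0) = mex{} = 0
g(1) = mex{} = 0
g(2) = mex{0} = 1
g(3) = mex{0} = 1
g(4) = mex{0,1} = 2
g(5) = mex{1} = 0
g(6) = mex{0,1,2} = 3
g(7) = mex{0,2} = 1
g(8) = mex{0,1,3} = 2
g(9) = mex{0,1,3} = 2
g(10) = mex{1,2} = 0
So g(10) = 0.

0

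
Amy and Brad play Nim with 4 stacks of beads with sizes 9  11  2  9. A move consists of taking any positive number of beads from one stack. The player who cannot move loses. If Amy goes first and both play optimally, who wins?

Amy wins

Compute the nim-sum pairwise:
9 ⊕ 11 = 2
2 ⊕ 2 = 0
0 ⊕ 9 = 9
The nim-sum is 9 ≠ 0, so this is an N-position: the player to move can win; Amy has a winning move.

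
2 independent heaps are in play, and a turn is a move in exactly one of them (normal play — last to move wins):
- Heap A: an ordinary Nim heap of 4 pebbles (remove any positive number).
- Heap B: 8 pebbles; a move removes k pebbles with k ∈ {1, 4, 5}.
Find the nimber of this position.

4

Heap A is a plain Nim heap of size 4, so its Grundy value is 4.
Build the Grundy sequence for heap B with g(k) = mex{g(k−s) : s ∈ {1, 4, 5}, s ≤ k}:
k:     0  1  2  3  4  5  6  7  8
g(k):  0  1  0  1  2  3  2  3  0
So g(8) = 0.
The value of a disjunctive sum is the nim-sum of the parts.
Combined value = 4 XOR 0 = 4.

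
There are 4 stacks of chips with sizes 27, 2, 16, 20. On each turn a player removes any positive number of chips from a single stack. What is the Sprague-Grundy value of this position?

In binary:
  11011  (27)
  00010  (2)
  10000  (16)
  10100  (20)
  -----
  11101  (29)

29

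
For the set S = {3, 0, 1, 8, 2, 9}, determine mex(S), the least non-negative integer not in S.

The values 0, 1, 2, 3 are all present; 4 is the first non-negative integer missing from the set.

4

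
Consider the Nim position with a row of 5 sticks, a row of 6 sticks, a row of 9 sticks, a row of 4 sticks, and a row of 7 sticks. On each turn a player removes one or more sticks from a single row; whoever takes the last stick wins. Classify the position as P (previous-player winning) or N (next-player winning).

N-position

Bitwise XOR of the heap sizes:
  0101  (5)
  0110  (6)
  1001  (9)
  0100  (4)
  0111  (7)
  ----
  1001  (9)
The nim-sum is 9 ≠ 0, so this is an N-position: the player to move can win.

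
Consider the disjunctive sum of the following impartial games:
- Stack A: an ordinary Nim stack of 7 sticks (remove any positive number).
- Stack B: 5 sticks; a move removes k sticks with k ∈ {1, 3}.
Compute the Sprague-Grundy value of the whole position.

6

Stack A is a plain Nim stack of size 7, so its Grundy value is 7.
For stack B, compute g(0), g(1), … with moves {1, 3}:
g(0) = mex{} = 0
g(1) = mex{0} = 1
g(2) = mex{1} = 0
g(3) = mex{0} = 1
g(4) = mex{1} = 0
g(5) = mex{0} = 1
So g(5) = 1.
By the Sprague-Grundy theorem, the Grundy value of a sum of independent games is the XOR of the component values.
Combined value = 7 XOR 1 = 6.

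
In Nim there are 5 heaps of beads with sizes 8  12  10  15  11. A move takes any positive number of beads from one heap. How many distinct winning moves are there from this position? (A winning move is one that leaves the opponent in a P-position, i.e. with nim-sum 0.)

5

Bitwise XOR of the heap sizes:
  1000  (8)
  1100  (12)
  1010  (10)
  1111  (15)
  1011  (11)
  ----
  1010  (10)
The overall nim-sum is X = 10. A heap of size p has a winning move iff p XOR X < p (reduce it to p XOR X).
  8: 8 XOR 10 = 2 < 8 — winning move (to 2).
  12: 12 XOR 10 = 6 < 12 — winning move (to 6).
  10: 10 XOR 10 = 0 < 10 — winning move (to 0).
  15: 15 XOR 10 = 5 < 15 — winning move (to 5).
  11: 11 XOR 10 = 1 < 11 — winning move (to 1).
That gives 5 winning moves.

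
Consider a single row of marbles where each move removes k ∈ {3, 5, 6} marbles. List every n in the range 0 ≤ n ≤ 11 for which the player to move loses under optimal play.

0, 1, 2, 9, 10, 11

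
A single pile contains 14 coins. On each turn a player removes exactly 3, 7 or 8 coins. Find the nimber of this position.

1

Build the Grundy sequence with g(k) = mex{g(k−s) : s ∈ {3, 7, 8}, s ≤ k}:
k:     0  1  2  3  4  5  6  7  8  9 10 11 12 13 14
g(k):  0  0  0  1  1  1  0  2  2  1  3  0  0  2  1
So g(14) = 1.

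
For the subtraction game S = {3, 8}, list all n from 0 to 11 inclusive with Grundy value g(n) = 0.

0, 1, 2, 6, 7, 11

Compute g(0), g(1), … for moves {3, 8}:
g(0) = mex{} = 0
g(1) = mex{} = 0
g(2) = mex{} = 0
g(3) = mex{0} = 1
g(4) = mex{0} = 1
g(5) = mex{0} = 1
g(6) = mex{1} = 0
g(7) = mex{1} = 0
g(8) = mex{0,1} = 2
g(9) = mex{0} = 1
g(10) = mex{0} = 1
g(11) = mex{1,2} = 0
The P-positions (g = 0) in 0..11 are 0, 1, 2, 6, 7, 11.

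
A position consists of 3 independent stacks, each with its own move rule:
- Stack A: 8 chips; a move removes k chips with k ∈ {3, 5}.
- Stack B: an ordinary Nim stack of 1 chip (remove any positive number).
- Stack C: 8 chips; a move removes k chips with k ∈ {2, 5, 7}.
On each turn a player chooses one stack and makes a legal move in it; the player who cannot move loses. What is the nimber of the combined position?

Build the Grundy sequence for stack A with g(k) = mex{g(k−s) : s ∈ {3, 5}, s ≤ k}:
g(0) = mex{} = 0
g(1) = mex{} = 0
g(2) = mex{} = 0
g(3) = mex{0} = 1
g(4) = mex{0} = 1
g(5) = mex{0} = 1
g(6) = mex{0,1} = 2
g(7) = mex{0,1} = 2
g(8) = mex{1} = 0
So g(8) = 0.
Stack B is a plain Nim stack of size 1, so its Grundy value is 1.
Grundy values for stack C (subtraction set {2, 5, 7}):
k:     0  1  2  3  4  5  6  7  8
g(k):  0  0  1  1  0  2  1  3  2
So g(8) = 2.
The value of a disjunctive sum is the nim-sum of the parts.
Combined value = 0 ⊕ 1 ⊕ 2 = 3.

3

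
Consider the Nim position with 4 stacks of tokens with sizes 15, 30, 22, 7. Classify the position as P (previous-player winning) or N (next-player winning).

P-position

Nim-sum: 15 ⊕ 30 ⊕ 22 ⊕ 7 = 0.
The nim-sum is 0, so this is a P-position: the player to move is in a losing position under optimal play.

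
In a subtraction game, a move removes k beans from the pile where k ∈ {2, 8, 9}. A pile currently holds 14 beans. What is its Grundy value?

3

Build the Grundy sequence with g(k) = mex{g(k−s) : s ∈ {2, 8, 9}, s ≤ k}:
k:     0  1  2  3  4  5  6  7  8  9 10 11 12 13 14
g(k):  0  0  1  1  0  0  1  1  2  2  3  0  2  1  3
So g(14) = 3.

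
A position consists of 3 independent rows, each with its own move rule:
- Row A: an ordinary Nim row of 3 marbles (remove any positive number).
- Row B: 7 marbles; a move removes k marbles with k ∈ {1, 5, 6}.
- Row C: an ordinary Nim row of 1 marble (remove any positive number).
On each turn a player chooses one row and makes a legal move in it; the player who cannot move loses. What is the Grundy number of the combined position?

1

Row A is a plain Nim row of size 3, so its Grundy value is 3.
For row B, compute g(0), g(1), … with moves {1, 5, 6}:
k:     0  1  2  3  4  5  6  7
g(k):  0  1  0  1  0  1  2  3
So g(7) = 3.
Row C is a plain Nim row of size 1, so its Grundy value is 1.
By the Sprague-Grundy theorem, the Grundy value of a sum of independent games is the XOR of the component values.
Combined value = 3 XOR 3 XOR 1 = 1.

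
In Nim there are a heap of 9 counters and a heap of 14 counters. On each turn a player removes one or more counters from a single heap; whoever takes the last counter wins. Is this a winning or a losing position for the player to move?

Winning position

In binary:
  1001  (9)
  1110  (14)
  ----
  0111  (7)
The nim-sum is 7 ≠ 0, so this is an N-position: the player to move can win.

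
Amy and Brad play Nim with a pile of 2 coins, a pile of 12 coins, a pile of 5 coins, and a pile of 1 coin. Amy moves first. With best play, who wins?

Bitwise XOR of the heap sizes:
  0010  (2)
  1100  (12)
  0101  (5)
  0001  (1)
  ----
  1010  (10)
The nim-sum is 10 ≠ 0, so this is an N-position: the player to move can win; Amy has a winning move.

Amy wins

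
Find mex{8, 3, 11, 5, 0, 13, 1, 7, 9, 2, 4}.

6

The values 0, 1, 2, 3, 4, 5 are all present; 6 is the first non-negative integer missing from the set.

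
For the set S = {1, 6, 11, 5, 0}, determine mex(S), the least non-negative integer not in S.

The values 0, 1 are all present; 2 is the first non-negative integer missing from the set.

2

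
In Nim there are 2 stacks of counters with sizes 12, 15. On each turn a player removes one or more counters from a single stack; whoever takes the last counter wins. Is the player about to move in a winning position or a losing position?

Nim-sum: 12 ^ 15 = 3.
The nim-sum is 3 ≠ 0, so this is an N-position: the player to move can win.

Winning position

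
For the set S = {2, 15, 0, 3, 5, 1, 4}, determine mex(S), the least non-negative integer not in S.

6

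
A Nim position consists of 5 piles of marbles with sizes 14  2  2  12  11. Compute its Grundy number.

In binary:
  1110  (14)
  0010  (2)
  0010  (2)
  1100  (12)
  1011  (11)
  ----
  1001  (9)

9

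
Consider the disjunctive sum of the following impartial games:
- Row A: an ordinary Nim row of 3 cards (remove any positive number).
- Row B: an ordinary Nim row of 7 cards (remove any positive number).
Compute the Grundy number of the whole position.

4

Row A is a plain Nim row of size 3, so its Grundy value is 3.
Row B is a plain Nim row of size 7, so its Grundy value is 7.
By the Sprague-Grundy theorem, the Grundy value of a sum of independent games is the XOR of the component values.
Combined value = 3 XOR 7 = 4.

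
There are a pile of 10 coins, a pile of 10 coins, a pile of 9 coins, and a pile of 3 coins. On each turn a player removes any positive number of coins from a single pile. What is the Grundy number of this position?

Bitwise XOR of the heap sizes:
  1010  (10)
  1010  (10)
  1001  (9)
  0011  (3)
  ----
  1010  (10)

10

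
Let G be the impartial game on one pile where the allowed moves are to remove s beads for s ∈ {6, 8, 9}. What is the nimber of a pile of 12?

Build the Grundy sequence with g(k) = mex{g(k−s) : s ∈ {6, 8, 9}, s ≤ k}:
k:     0  1  2  3  4  5  6  7  8  9 10 11 12
g(k):  0  0  0  0  0  0  1  1  1  1  1  1  2
So g(12) = 2.

2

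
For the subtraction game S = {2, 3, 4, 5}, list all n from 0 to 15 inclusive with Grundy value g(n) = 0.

Grundy values for subtraction set {2, 3, 4, 5}:
k:     0  1  2  3  4  5  6  7  8  9 10 11 12 13 14 15
g(k):  0  0  1  1  2  2  3  0  0  1  1  2  2  3  0  0
The P-positions (g = 0) in 0..15 are 0, 1, 7, 8, 14, 15.

0, 1, 7, 8, 14, 15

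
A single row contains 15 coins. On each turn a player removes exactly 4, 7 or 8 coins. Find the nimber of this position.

Build the Grundy sequence with g(k) = mex{g(k−s) : s ∈ {4, 7, 8}, s ≤ k}:
k:     0  1  2  3  4  5  6  7  8  9 10 11 12 13 14 15
g(k):  0  0  0  0  1  1  1  1  2  2  2  2  0  0  0  0
So g(15) = 0.

0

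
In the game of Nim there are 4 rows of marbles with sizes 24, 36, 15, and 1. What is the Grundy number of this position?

50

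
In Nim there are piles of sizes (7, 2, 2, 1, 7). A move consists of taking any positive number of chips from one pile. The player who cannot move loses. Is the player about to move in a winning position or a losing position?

Nim-sum: 7 ⊕ 2 ⊕ 2 ⊕ 1 ⊕ 7 = 1.
The nim-sum is 1 ≠ 0, so this is an N-position: the player to move can win.

Winning position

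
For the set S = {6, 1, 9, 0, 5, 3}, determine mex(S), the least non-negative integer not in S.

2

The values 0, 1 are all present; 2 is the first non-negative integer missing from the set.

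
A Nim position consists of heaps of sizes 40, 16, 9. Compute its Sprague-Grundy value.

49

Nim-sum: 40 XOR 16 XOR 9 = 49.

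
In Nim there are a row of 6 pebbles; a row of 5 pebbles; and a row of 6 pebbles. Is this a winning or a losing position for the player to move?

Winning position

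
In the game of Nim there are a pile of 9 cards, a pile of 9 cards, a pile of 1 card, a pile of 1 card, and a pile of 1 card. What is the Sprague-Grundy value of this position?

1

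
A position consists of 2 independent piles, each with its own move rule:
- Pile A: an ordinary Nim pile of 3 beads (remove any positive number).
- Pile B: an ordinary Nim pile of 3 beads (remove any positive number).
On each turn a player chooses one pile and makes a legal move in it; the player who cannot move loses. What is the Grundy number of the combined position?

0

Pile A is a plain Nim pile of size 3, so its Grundy value is 3.
Pile B is a plain Nim pile of size 3, so its Grundy value is 3.
By the Sprague-Grundy theorem, the Grundy value of a sum of independent games is the XOR of the component values.
Combined value = 3 ⊕ 3 = 0.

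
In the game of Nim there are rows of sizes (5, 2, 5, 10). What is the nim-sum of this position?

8

Compute the nim-sum pairwise:
5 ^ 2 = 7
7 ^ 5 = 2
2 ^ 10 = 8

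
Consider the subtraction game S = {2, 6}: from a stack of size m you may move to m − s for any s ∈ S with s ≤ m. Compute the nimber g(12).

0

Build the Grundy sequence with g(k) = mex{g(k−s) : s ∈ {2, 6}, s ≤ k}:
k:     0  1  2  3  4  5  6  7  8  9 10 11 12
g(k):  0  0  1  1  0  0  1  1  0  0  1  1  0
So g(12) = 0.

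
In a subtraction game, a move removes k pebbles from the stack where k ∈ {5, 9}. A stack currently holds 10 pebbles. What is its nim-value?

Grundy values for subtraction set {5, 9}:
g(0) = mex{} = 0
g(1) = mex{} = 0
g(2) = mex{} = 0
g(3) = mex{} = 0
g(4) = mex{} = 0
g(5) = mex{0} = 1
g(6) = mex{0} = 1
g(7) = mex{0} = 1
g(8) = mex{0} = 1
g(9) = mex{0} = 1
g(10) = mex{0,1} = 2
So g(10) = 2.

2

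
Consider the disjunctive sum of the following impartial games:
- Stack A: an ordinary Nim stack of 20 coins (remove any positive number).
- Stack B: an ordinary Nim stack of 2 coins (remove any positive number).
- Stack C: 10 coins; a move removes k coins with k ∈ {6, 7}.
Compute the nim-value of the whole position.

23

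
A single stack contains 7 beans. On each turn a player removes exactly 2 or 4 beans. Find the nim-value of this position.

0

Compute g(0), g(1), … for moves {2, 4}:
k:     0  1  2  3  4  5  6  7
g(k):  0  0  1  1  2  2  0  0
So g(7) = 0.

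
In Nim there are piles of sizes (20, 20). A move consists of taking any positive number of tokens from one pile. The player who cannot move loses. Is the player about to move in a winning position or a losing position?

Losing position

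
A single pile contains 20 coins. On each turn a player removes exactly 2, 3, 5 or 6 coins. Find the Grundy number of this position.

Grundy values for subtraction set {2, 3, 5, 6}:
k:     0  1  2  3  4  5  6  7  8  9 10 11 12 13 14 15 16 17 18 19 20
g(k):  0  0  1  1  2  2  3  3  0  0  1  1  2  2  3  3  0  0  1  1  2
So g(20) = 2.

2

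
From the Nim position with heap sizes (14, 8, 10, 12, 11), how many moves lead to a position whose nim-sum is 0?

Bitwise XOR of the heap sizes:
  1110  (14)
  1000  (8)
  1010  (10)
  1100  (12)
  1011  (11)
  ----
  1011  (11)
The overall nim-sum is X = 11. A heap of size p has a winning move iff p XOR X < p (reduce it to p XOR X).
  14: 14 XOR 11 = 5 < 14 — winning move (to 5).
  8: 8 XOR 11 = 3 < 8 — winning move (to 3).
  10: 10 XOR 11 = 1 < 10 — winning move (to 1).
  12: 12 XOR 11 = 7 < 12 — winning move (to 7).
  11: 11 XOR 11 = 0 < 11 — winning move (to 0).
That gives 5 winning moves.

5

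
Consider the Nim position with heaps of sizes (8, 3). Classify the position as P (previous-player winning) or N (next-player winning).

N-position

Write each in binary and XOR column by column:
  1000  (8)
  0011  (3)
  ----
  1011  (11)
The nim-sum is 11 ≠ 0, so this is an N-position: the player to move can win.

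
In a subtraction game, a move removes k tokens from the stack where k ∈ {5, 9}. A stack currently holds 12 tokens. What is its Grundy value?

Grundy values for subtraction set {5, 9}:
g(0) = mex{} = 0
g(1) = mex{} = 0
g(2) = mex{} = 0
g(3) = mex{} = 0
g(4) = mex{} = 0
g(5) = mex{0} = 1
g(6) = mex{0} = 1
g(7) = mex{0} = 1
g(8) = mex{0} = 1
g(9) = mex{0} = 1
g(10) = mex{0,1} = 2
g(11) = mex{0,1} = 2
g(12) = mex{0,1} = 2
So g(12) = 2.

2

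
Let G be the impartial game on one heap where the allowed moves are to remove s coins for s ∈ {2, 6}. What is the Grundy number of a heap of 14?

1

Compute g(0), g(1), … for moves {2, 6}:
g(0) = mex{} = 0
g(1) = mex{} = 0
g(2) = mex{0} = 1
g(3) = mex{0} = 1
g(4) = mex{1} = 0
g(5) = mex{1} = 0
g(6) = mex{0} = 1
g(7) = mex{0} = 1
g(8) = mex{1} = 0
g(9) = mex{1} = 0
g(10) = mex{0} = 1
g(11) = mex{0} = 1
g(12) = mex{1} = 0
g(13) = mex{1} = 0
g(14) = mex{0} = 1
So g(14) = 1.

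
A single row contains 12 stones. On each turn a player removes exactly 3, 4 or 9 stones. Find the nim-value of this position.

Compute g(0), g(1), … for moves {3, 4, 9}:
g(0) = mex{} = 0
g(1) = mex{} = 0
g(2) = mex{} = 0
g(3) = mex{0} = 1
g(4) = mex{0} = 1
g(5) = mex{0} = 1
g(6) = mex{0,1} = 2
g(7) = mex{1} = 0
g(8) = mex{1} = 0
g(9) = mex{0,1,2} = 3
g(10) = mex{0,2} = 1
g(11) = mex{0} = 1
g(12) = mex{0,1,3} = 2
So g(12) = 2.

2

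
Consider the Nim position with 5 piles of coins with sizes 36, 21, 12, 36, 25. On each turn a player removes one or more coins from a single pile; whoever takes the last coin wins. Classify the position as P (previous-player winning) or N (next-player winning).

P-position

Nim-sum: 36 XOR 21 XOR 12 XOR 36 XOR 25 = 0.
The nim-sum is 0, so this is a P-position: the player to move is in a losing position under optimal play.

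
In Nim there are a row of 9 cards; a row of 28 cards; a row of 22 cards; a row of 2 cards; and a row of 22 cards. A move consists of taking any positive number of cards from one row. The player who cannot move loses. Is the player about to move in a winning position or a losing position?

Winning position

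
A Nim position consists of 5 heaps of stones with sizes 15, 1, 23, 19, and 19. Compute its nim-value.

25

In binary:
  01111  (15)
  00001  (1)
  10111  (23)
  10011  (19)
  10011  (19)
  -----
  11001  (25)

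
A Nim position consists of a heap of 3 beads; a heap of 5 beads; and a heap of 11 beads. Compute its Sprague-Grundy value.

13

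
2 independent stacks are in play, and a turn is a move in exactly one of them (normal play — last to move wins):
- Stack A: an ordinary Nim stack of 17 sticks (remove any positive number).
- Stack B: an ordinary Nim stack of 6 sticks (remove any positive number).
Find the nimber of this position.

23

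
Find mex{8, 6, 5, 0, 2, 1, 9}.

The values 0, 1, 2 are all present; 3 is the first non-negative integer missing from the set.

3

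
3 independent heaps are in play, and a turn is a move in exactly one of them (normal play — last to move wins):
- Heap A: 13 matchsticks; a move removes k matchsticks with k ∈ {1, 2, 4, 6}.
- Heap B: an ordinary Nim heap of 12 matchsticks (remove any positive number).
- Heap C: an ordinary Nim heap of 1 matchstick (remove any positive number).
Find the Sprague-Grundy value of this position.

Build the Grundy sequence for heap A with g(k) = mex{g(k−s) : s ∈ {1, 2, 4, 6}, s ≤ k}:
g(0) = mex{} = 0
g(1) = mex{0} = 1
g(2) = mex{0,1} = 2
g(3) = mex{1,2} = 0
g(4) = mex{0,2} = 1
g(5) = mex{0,1} = 2
g(6) = mex{0,1,2} = 3
g(7) = mex{0,1,2,3} = 4
g(8) = mex{1,2,3,4} = 0
g(9) = mex{0,2,4} = 1
g(10) = mex{0,1,3} = 2
g(11) = mex{1,2,4} = 0
g(12) = mex{0,2,3} = 1
g(13) = mex{0,1,4} = 2
So g(13) = 2.
Heap B is a plain Nim heap of size 12, so its Grundy value is 12.
Heap C is a plain Nim heap of size 1, so its Grundy value is 1.
By the Sprague-Grundy theorem, the Grundy value of a sum of independent games is the XOR of the component values.
Combined value = 2 XOR 12 XOR 1 = 15.

15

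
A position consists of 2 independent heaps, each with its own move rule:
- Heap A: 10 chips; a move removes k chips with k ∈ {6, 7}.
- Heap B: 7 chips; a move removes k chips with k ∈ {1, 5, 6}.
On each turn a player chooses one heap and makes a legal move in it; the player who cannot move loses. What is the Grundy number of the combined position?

Grundy values for heap A (subtraction set {6, 7}):
g(0) = mex{} = 0
g(1) = mex{} = 0
g(2) = mex{} = 0
g(3) = mex{} = 0
g(4) = mex{} = 0
g(5) = mex{} = 0
g(6) = mex{0} = 1
g(7) = mex{0} = 1
g(8) = mex{0} = 1
g(9) = mex{0} = 1
g(10) = mex{0} = 1
So g(10) = 1.
Grundy values for heap B (subtraction set {1, 5, 6}):
g(0) = mex{} = 0
g(1) = mex{0} = 1
g(2) = mex{1} = 0
g(3) = mex{0} = 1
g(4) = mex{1} = 0
g(5) = mex{0} = 1
g(6) = mex{0,1} = 2
g(7) = mex{0,1,2} = 3
So g(7) = 3.
By the Sprague-Grundy theorem, the Grundy value of a sum of independent games is the XOR of the component values.
Combined value = 1 ⊕ 3 = 2.

2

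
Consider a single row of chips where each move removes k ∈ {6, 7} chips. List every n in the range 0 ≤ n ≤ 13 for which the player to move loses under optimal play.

0, 1, 2, 3, 4, 5, 13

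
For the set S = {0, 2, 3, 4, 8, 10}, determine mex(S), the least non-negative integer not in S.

1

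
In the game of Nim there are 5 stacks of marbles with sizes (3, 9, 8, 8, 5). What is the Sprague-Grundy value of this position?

15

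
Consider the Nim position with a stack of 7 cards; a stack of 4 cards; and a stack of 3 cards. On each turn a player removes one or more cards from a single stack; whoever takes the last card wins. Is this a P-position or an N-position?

P-position

Nim-sum: 7 ^ 4 ^ 3 = 0.
The nim-sum is 0, so this is a P-position: the player to move is in a losing position under optimal play.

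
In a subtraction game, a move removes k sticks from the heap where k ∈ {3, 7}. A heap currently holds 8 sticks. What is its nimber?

Grundy values for subtraction set {3, 7}:
g(0) = mex{} = 0
g(1) = mex{} = 0
g(2) = mex{} = 0
g(3) = mex{0} = 1
g(4) = mex{0} = 1
g(5) = mex{0} = 1
g(6) = mex{1} = 0
g(7) = mex{0,1} = 2
g(8) = mex{0,1} = 2
So g(8) = 2.

2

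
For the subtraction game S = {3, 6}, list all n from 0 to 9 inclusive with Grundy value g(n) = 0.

0, 1, 2, 9

Compute g(0), g(1), … for moves {3, 6}:
k:     0  1  2  3  4  5  6  7  8  9
g(k):  0  0  0  1  1  1  2  2  2  0
The P-positions (g = 0) in 0..9 are 0, 1, 2, 9.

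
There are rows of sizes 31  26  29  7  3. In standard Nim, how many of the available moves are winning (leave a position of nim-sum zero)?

Nim-sum: 31 XOR 26 XOR 29 XOR 7 XOR 3 = 28.
The overall nim-sum is X = 28. A row of size p has a winning move iff p XOR X < p (reduce it to p XOR X).
  31: 31 XOR 28 = 3 < 31 — winning move (to 3).
  26: 26 XOR 28 = 6 < 26 — winning move (to 6).
  29: 29 XOR 28 = 1 < 29 — winning move (to 1).
  7: 7 XOR 28 = 27 ≥ 7 — no move.
  3: 3 XOR 28 = 31 ≥ 3 — no move.
That gives 3 winning moves.

3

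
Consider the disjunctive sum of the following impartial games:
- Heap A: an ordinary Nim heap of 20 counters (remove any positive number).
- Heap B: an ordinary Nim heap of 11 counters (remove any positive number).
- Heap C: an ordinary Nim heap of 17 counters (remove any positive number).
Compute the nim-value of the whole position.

14

Heap A is a plain Nim heap of size 20, so its Grundy value is 20.
Heap B is a plain Nim heap of size 11, so its Grundy value is 11.
Heap C is a plain Nim heap of size 17, so its Grundy value is 17.
The value of a disjunctive sum is the nim-sum of the parts.
Combined value = 20 XOR 11 XOR 17 = 14.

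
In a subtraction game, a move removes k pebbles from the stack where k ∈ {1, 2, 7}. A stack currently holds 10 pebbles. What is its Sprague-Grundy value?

1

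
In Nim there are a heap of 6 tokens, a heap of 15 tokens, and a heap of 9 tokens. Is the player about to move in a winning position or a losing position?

Losing position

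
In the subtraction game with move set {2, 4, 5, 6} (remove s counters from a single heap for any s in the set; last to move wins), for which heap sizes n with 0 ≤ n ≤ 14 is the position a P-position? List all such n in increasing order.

0, 1, 8, 9

Build the Grundy sequence with g(k) = mex{g(k−s) : s ∈ {2, 4, 5, 6}, s ≤ k}:
k:     0  1  2  3  4  5  6  7  8  9 10 11 12 13 14
g(k):  0  0  1  1  2  2  3  3  0  0  1  1  2  2  3
The P-positions (g = 0) in 0..14 are 0, 1, 8, 9.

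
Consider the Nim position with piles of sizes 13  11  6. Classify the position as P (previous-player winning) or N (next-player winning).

P-position

Nim-sum: 13 XOR 11 XOR 6 = 0.
The nim-sum is 0, so this is a P-position: the player to move is in a losing position under optimal play.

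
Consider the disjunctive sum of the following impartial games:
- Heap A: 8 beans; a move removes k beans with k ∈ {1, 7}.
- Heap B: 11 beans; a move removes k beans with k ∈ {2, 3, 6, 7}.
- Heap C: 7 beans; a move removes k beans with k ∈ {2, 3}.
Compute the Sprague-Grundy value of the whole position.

For heap A, compute g(0), g(1), … with moves {1, 7}:
k:     0  1  2  3  4  5  6  7  8
g(k):  0  1  0  1  0  1  0  1  0
So g(8) = 0.
Grundy values for heap B (subtraction set {2, 3, 6, 7}):
k:     0  1  2  3  4  5  6  7  8  9 10 11
g(k):  0  0  1  1  2  0  3  1  2  0  0  1
So g(11) = 1.
Build the Grundy sequence for heap C with g(k) = mex{g(k−s) : s ∈ {2, 3}, s ≤ k}:
g(0) = mex{} = 0
g(1) = mex{} = 0
g(2) = mex{0} = 1
g(3) = mex{0} = 1
g(4) = mex{0,1} = 2
g(5) = mex{1} = 0
g(6) = mex{1,2} = 0
g(7) = mex{0,2} = 1
So g(7) = 1.
The value of a disjunctive sum is the nim-sum of the parts.
Combined value = 0 XOR 1 XOR 1 = 0.

0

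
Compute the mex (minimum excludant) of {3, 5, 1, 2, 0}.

The values 0, 1, 2, 3 are all present; 4 is the first non-negative integer missing from the set.

4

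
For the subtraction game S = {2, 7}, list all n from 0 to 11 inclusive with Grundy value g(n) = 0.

0, 1, 4, 5, 9, 10

Grundy values for subtraction set {2, 7}:
k:     0  1  2  3  4  5  6  7  8  9 10 11
g(k):  0  0  1  1  0  0  1  1  2  0  0  1
The P-positions (g = 0) in 0..11 are 0, 1, 4, 5, 9, 10.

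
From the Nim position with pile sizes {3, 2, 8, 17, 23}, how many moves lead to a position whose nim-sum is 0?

Compute the nim-sum pairwise:
3 XOR 2 = 1
1 XOR 8 = 9
9 XOR 17 = 24
24 XOR 23 = 15
The overall nim-sum is X = 15. A pile of size p has a winning move iff p XOR X < p (reduce it to p XOR X).
  3: 3 XOR 15 = 12 ≥ 3 — no move.
  2: 2 XOR 15 = 13 ≥ 2 — no move.
  8: 8 XOR 15 = 7 < 8 — winning move (to 7).
  17: 17 XOR 15 = 30 ≥ 17 — no move.
  23: 23 XOR 15 = 24 ≥ 23 — no move.
That gives 1 winning move.

1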